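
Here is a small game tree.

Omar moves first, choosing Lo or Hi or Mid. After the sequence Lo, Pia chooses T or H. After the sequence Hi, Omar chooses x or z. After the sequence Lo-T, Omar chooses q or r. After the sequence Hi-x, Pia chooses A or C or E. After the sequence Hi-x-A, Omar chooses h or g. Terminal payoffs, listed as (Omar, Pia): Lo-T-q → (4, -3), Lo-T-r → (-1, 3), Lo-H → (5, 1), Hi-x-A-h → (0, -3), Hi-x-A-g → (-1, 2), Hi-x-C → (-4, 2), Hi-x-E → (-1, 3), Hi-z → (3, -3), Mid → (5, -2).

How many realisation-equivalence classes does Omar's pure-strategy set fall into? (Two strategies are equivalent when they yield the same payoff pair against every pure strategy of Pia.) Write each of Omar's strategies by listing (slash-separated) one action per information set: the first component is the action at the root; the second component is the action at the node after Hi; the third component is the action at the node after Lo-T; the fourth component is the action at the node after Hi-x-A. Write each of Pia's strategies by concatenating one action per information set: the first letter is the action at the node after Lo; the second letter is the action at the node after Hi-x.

Omar has 24 pure strategies: Lo/x/q/h, Lo/x/q/g, Lo/x/r/h, Lo/x/r/g, Lo/z/q/h, Lo/z/q/g, Lo/z/r/h, Lo/z/r/g, Hi/x/q/h, Hi/x/q/g, Hi/x/r/h, Hi/x/r/g, Hi/z/q/h, Hi/z/q/g, Hi/z/r/h, Hi/z/r/g, Mid/x/q/h, Mid/x/q/g, Mid/x/r/h, Mid/x/r/g, Mid/z/q/h, Mid/z/q/g, Mid/z/r/h, Mid/z/r/g. Columns: TA, TC, TE, HA, HC, HE.
{Lo/x/q/h, Lo/x/q/g, Lo/z/q/h, Lo/z/q/g} → row (4,-3) (4,-3) (4,-3) (5,1) (5,1) (5,1)
{Lo/x/r/h, Lo/x/r/g, Lo/z/r/h, Lo/z/r/g} → row (-1,3) (-1,3) (-1,3) (5,1) (5,1) (5,1)
{Hi/x/q/h, Hi/x/r/h} → row (0,-3) (-4,2) (-1,3) (0,-3) (-4,2) (-1,3)
{Hi/x/q/g, Hi/x/r/g} → row (-1,2) (-4,2) (-1,3) (-1,2) (-4,2) (-1,3)
{Hi/z/q/h, Hi/z/q/g, Hi/z/r/h, Hi/z/r/g} → row (3,-3) (3,-3) (3,-3) (3,-3) (3,-3) (3,-3)
{Mid/x/q/h, Mid/x/q/g, Mid/x/r/h, Mid/x/r/g, Mid/z/q/h, Mid/z/q/g, Mid/z/r/h, Mid/z/r/g} → row (5,-2) (5,-2) (5,-2) (5,-2) (5,-2) (5,-2)
That's 6 distinct rows out of 24 strategies.

6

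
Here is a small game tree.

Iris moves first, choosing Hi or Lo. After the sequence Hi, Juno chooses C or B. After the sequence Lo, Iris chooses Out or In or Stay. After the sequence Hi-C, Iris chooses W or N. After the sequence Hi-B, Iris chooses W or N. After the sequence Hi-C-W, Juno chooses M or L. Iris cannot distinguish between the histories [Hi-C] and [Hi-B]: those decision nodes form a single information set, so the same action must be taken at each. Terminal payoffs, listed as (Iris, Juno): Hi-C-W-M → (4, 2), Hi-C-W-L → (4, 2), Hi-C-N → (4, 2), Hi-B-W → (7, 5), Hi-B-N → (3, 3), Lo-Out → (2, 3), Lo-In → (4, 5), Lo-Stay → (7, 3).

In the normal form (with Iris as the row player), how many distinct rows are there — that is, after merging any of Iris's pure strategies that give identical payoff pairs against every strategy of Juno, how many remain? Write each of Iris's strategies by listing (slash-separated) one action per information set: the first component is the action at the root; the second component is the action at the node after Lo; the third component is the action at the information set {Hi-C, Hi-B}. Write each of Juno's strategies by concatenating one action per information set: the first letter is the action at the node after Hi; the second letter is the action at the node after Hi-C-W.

5

Iris has 12 pure strategies: Hi/Out/W, Hi/Out/N, Hi/In/W, Hi/In/N, Hi/Stay/W, Hi/Stay/N, Lo/Out/W, Lo/Out/N, Lo/In/W, Lo/In/N, Lo/Stay/W, Lo/Stay/N. Columns: CM, CL, BM, BL.
{Hi/Out/W, Hi/In/W, Hi/Stay/W} → row (4,2) (4,2) (7,5) (7,5)
{Hi/Out/N, Hi/In/N, Hi/Stay/N} → row (4,2) (4,2) (3,3) (3,3)
{Lo/Out/W, Lo/Out/N} → row (2,3) (2,3) (2,3) (2,3)
{Lo/In/W, Lo/In/N} → row (4,5) (4,5) (4,5) (4,5)
{Lo/Stay/W, Lo/Stay/N} → row (7,3) (7,3) (7,3) (7,3)
That's 5 distinct rows out of 12 strategies.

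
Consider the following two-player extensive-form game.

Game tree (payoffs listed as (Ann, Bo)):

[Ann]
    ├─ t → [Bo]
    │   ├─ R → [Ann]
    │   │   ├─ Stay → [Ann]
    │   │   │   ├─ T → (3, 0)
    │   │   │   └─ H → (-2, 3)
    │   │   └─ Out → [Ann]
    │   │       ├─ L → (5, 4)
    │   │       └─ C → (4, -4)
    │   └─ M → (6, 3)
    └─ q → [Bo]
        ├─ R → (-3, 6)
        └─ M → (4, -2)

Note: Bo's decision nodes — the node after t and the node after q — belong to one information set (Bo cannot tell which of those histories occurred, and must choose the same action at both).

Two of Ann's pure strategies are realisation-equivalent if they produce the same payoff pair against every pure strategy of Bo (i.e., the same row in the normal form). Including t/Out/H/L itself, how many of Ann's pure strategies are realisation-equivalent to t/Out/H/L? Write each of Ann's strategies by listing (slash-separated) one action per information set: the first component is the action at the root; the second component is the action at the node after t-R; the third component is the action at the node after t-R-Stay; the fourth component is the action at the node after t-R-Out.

Row for t/Out/H/L (columns R, M): (5,4) (6,3).
Under t/Out/H/L, Ann's choice at the node after t-R-Stay can never be reached regardless of what Bo does, so varying those choices leaves every outcome unchanged.
Holding the reachable choices fixed and varying the unreachable one freely already gives 2 equivalent strategies.
No other strategy reproduces this row, so those 2 are the full class: t/Out/T/L, t/Out/H/L.

2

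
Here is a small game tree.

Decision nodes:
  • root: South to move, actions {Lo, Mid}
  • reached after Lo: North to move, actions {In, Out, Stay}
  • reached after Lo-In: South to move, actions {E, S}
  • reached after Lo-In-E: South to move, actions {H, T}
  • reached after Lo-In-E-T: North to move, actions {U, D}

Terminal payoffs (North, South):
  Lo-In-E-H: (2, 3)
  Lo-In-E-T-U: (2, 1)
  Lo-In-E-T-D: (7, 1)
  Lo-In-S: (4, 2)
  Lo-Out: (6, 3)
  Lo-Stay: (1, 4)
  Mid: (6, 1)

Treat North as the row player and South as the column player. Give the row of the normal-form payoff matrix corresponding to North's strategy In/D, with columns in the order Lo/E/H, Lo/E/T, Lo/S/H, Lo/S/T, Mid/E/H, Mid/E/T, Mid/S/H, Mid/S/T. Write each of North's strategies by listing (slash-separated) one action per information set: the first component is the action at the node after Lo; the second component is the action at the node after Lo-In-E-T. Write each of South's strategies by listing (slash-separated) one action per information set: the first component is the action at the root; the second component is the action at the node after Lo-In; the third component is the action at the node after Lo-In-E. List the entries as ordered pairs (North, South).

(2,3) (7,1) (4,2) (4,2) (6,1) (6,1) (6,1) (6,1)

vs Lo/E/H: South plays Lo → North plays In at [Lo] → South plays E at [Lo-In] → South plays H at [Lo-In-E] → (2, 3)
vs Lo/E/T: South plays Lo → North plays In at [Lo] → South plays E at [Lo-In] → South plays T at [Lo-In-E] → North plays D at [Lo-In-E-T] → (7, 1)
vs Lo/S/H: South plays Lo → North plays In at [Lo] → South plays S at [Lo-In] → (4, 2)
vs Lo/S/T: South plays Lo → North plays In at [Lo] → South plays S at [Lo-In] → (4, 2)
vs Mid/E/H: South plays Mid → (6, 1)
vs Mid/E/T: South plays Mid → (6, 1)
vs Mid/S/H: South plays Mid → (6, 1)
vs Mid/S/T: South plays Mid → (6, 1)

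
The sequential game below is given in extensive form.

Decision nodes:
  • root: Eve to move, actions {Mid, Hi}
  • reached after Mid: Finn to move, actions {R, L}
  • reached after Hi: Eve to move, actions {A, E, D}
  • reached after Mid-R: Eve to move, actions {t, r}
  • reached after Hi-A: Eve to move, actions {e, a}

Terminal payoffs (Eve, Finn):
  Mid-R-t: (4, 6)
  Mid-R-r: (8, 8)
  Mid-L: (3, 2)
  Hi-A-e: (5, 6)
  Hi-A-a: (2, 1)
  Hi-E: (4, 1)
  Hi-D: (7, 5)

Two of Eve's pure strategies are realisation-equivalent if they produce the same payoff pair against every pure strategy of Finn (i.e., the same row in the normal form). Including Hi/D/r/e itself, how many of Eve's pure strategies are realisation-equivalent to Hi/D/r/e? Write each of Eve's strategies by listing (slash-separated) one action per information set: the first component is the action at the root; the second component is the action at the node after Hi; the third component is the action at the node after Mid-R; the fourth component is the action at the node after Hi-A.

Row for Hi/D/r/e (columns R, L): (7,5) (7,5).
Under Hi/D/r/e, Eve's choice at the node after Mid-R and at the node after Hi-A can never be reached regardless of what Finn does, so varying those choices leaves every outcome unchanged.
Holding the reachable choices fixed and varying the unreachable ones freely already gives 2 × 2 = 4 equivalent strategies.
No other strategy reproduces this row, so those 4 are the full class: Hi/D/t/e, Hi/D/t/a, Hi/D/r/e, Hi/D/r/a.

4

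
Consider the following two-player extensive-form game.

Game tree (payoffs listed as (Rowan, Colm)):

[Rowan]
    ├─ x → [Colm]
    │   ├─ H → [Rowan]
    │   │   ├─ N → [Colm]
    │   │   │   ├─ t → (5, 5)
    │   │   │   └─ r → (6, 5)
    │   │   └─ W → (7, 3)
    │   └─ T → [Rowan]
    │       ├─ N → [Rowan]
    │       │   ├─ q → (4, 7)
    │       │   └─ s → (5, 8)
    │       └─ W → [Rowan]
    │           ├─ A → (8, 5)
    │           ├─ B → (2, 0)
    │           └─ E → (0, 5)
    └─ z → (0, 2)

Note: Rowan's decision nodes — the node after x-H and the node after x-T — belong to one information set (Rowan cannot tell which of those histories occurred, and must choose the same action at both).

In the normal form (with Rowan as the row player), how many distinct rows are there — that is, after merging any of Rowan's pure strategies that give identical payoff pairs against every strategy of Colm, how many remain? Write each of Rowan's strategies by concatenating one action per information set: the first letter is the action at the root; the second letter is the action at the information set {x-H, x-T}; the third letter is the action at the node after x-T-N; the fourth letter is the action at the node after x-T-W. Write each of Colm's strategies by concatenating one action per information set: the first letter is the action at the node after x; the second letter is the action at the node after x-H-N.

Rowan has 24 pure strategies: xNqA, xNqB, xNqE, xNsA, xNsB, xNsE, xWqA, xWqB, xWqE, xWsA, xWsB, xWsE, zNqA, zNqB, zNqE, zNsA, zNsB, zNsE, zWqA, zWqB, zWqE, zWsA, zWsB, zWsE. Columns: Ht, Hr, Tt, Tr.
{xNqA, xNqB, xNqE} → row (5,5) (6,5) (4,7) (4,7)
{xNsA, xNsB, xNsE} → row (5,5) (6,5) (5,8) (5,8)
{xWqA, xWsA} → row (7,3) (7,3) (8,5) (8,5)
{xWqB, xWsB} → row (7,3) (7,3) (2,0) (2,0)
{xWqE, xWsE} → row (7,3) (7,3) (0,5) (0,5)
{zNqA, zNqB, zNqE, zNsA, zNsB, zNsE, zWqA, zWqB, zWqE, zWsA, zWsB, zWsE} → row (0,2) (0,2) (0,2) (0,2)
That's 6 distinct rows out of 24 strategies.

6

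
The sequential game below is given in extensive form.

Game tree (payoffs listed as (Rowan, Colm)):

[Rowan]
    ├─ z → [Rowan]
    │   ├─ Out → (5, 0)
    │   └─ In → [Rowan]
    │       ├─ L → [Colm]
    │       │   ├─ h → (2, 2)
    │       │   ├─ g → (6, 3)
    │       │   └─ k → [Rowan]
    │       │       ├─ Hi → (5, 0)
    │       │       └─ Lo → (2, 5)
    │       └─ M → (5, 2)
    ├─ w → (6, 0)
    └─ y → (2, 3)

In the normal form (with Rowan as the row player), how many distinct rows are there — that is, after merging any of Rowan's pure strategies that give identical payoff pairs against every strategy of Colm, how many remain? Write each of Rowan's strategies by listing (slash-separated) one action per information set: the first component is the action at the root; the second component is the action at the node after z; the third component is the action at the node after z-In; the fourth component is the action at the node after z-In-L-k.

Rowan has 24 pure strategies: z/Out/L/Hi, z/Out/L/Lo, z/Out/M/Hi, z/Out/M/Lo, z/In/L/Hi, z/In/L/Lo, z/In/M/Hi, z/In/M/Lo, w/Out/L/Hi, w/Out/L/Lo, w/Out/M/Hi, w/Out/M/Lo, w/In/L/Hi, w/In/L/Lo, w/In/M/Hi, w/In/M/Lo, y/Out/L/Hi, y/Out/L/Lo, y/Out/M/Hi, y/Out/M/Lo, y/In/L/Hi, y/In/L/Lo, y/In/M/Hi, y/In/M/Lo. Columns: h, g, k.
{z/Out/L/Hi, z/Out/L/Lo, z/Out/M/Hi, z/Out/M/Lo} → row (5,0) (5,0) (5,0)
{z/In/L/Hi} → row (2,2) (6,3) (5,0)
{z/In/L/Lo} → row (2,2) (6,3) (2,5)
{z/In/M/Hi, z/In/M/Lo} → row (5,2) (5,2) (5,2)
{w/Out/L/Hi, w/Out/L/Lo, w/Out/M/Hi, w/Out/M/Lo, w/In/L/Hi, w/In/L/Lo, w/In/M/Hi, w/In/M/Lo} → row (6,0) (6,0) (6,0)
{y/Out/L/Hi, y/Out/L/Lo, y/Out/M/Hi, y/Out/M/Lo, y/In/L/Hi, y/In/L/Lo, y/In/M/Hi, y/In/M/Lo} → row (2,3) (2,3) (2,3)
That's 6 distinct rows out of 24 strategies.

6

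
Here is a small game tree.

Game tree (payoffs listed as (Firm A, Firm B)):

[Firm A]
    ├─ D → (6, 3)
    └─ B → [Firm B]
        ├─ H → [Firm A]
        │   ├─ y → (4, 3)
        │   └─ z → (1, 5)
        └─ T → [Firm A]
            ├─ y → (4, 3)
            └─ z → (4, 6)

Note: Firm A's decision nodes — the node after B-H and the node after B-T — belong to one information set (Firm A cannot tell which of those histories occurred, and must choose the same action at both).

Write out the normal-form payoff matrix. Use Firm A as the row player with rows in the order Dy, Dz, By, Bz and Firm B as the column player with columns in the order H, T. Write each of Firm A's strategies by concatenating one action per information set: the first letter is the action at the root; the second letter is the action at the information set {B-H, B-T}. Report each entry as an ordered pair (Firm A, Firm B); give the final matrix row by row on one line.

            H        T
  Dy    (6,3)    (6,3)
  Dz    (6,3)    (6,3)
  By    (4,3)    (4,3)
  Bz    (1,5)    (4,6)

Dy: (6,3) (6,3) | Dz: (6,3) (6,3) | By: (4,3) (4,3) | Bz: (1,5) (4,6)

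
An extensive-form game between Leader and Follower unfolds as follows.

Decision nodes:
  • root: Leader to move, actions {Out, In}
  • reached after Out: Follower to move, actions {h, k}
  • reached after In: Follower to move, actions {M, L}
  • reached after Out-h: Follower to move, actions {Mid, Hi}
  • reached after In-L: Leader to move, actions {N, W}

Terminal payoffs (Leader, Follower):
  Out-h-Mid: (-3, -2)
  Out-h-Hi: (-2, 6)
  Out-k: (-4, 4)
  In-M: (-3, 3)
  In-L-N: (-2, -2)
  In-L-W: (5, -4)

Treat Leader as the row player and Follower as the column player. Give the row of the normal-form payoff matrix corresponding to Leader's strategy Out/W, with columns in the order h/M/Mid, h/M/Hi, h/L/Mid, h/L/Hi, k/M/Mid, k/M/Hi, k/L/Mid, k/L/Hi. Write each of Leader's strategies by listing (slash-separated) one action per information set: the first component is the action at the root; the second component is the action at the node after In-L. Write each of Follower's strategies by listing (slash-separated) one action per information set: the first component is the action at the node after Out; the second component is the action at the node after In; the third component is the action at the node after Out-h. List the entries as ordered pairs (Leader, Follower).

vs h/M/Mid: Leader plays Out → Follower plays h at [Out] → Follower plays Mid at [Out-h] → (-3, -2)
vs h/M/Hi: Leader plays Out → Follower plays h at [Out] → Follower plays Hi at [Out-h] → (-2, 6)
vs h/L/Mid: Leader plays Out → Follower plays h at [Out] → Follower plays Mid at [Out-h] → (-3, -2)
vs h/L/Hi: Leader plays Out → Follower plays h at [Out] → Follower plays Hi at [Out-h] → (-2, 6)
vs k/M/Mid: Leader plays Out → Follower plays k at [Out] → (-4, 4)
vs k/M/Hi: Leader plays Out → Follower plays k at [Out] → (-4, 4)
vs k/L/Mid: Leader plays Out → Follower plays k at [Out] → (-4, 4)
vs k/L/Hi: Leader plays Out → Follower plays k at [Out] → (-4, 4)

(-3,-2) (-2,6) (-3,-2) (-2,6) (-4,4) (-4,4) (-4,4) (-4,4)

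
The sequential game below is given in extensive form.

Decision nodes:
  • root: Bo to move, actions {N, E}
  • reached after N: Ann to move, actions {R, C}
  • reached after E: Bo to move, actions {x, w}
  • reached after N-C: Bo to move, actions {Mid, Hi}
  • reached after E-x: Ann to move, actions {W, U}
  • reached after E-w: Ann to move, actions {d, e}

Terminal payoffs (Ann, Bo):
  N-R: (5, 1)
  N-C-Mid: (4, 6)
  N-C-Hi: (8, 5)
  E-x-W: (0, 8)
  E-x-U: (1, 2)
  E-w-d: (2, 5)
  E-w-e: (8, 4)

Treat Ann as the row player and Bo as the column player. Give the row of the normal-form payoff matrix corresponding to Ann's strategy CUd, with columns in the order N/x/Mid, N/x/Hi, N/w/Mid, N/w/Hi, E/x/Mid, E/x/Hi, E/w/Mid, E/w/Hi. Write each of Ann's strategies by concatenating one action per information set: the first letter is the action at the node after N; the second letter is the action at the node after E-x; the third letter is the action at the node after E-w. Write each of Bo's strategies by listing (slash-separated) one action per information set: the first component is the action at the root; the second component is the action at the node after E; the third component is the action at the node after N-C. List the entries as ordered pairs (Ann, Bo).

(4,6) (8,5) (4,6) (8,5) (1,2) (1,2) (2,5) (2,5)

vs N/x/Mid: Bo plays N → Ann plays C at [N] → Bo plays Mid at [N-C] → (4, 6)
vs N/x/Hi: Bo plays N → Ann plays C at [N] → Bo plays Hi at [N-C] → (8, 5)
vs N/w/Mid: Bo plays N → Ann plays C at [N] → Bo plays Mid at [N-C] → (4, 6)
vs N/w/Hi: Bo plays N → Ann plays C at [N] → Bo plays Hi at [N-C] → (8, 5)
vs E/x/Mid: Bo plays E → Bo plays x at [E] → Ann plays U at [E-x] → (1, 2)
vs E/x/Hi: Bo plays E → Bo plays x at [E] → Ann plays U at [E-x] → (1, 2)
vs E/w/Mid: Bo plays E → Bo plays w at [E] → Ann plays d at [E-w] → (2, 5)
vs E/w/Hi: Bo plays E → Bo plays w at [E] → Ann plays d at [E-w] → (2, 5)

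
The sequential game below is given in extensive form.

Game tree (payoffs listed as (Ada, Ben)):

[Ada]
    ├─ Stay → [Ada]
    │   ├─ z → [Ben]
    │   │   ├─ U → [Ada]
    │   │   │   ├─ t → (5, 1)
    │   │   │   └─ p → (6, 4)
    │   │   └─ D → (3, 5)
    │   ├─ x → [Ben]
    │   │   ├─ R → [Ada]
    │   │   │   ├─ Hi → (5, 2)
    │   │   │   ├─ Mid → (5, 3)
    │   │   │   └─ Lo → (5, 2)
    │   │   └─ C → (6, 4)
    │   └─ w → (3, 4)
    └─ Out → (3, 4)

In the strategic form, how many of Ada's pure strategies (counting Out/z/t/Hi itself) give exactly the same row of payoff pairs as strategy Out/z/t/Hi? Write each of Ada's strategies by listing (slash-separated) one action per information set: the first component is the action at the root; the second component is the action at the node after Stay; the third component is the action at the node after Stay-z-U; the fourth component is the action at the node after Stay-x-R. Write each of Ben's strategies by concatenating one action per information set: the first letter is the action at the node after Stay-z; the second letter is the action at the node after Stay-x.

Row for Out/z/t/Hi (columns UR, UC, DR, DC): (3,4) (3,4) (3,4) (3,4).
Under Out/z/t/Hi, Ada's choice at the node after Stay and at the node after Stay-z-U and at the node after Stay-x-R can never be reached regardless of what Ben does, so varying those choices leaves every outcome unchanged.
Holding the reachable choices fixed and varying the unreachable ones freely already gives 3 × 2 × 3 = 18 equivalent strategies.
Checking the remaining rows, Stay/w/t/Hi, Stay/w/t/Mid, Stay/w/t/Lo, Stay/w/p/Hi, Stay/w/p/Mid, Stay/w/p/Lo also happen to give the same payoffs in every column, bringing the total to 24: Stay/w/t/Hi, Stay/w/t/Mid, Stay/w/t/Lo, Stay/w/p/Hi, Stay/w/p/Mid, Stay/w/p/Lo, Out/z/t/Hi, Out/z/t/Mid, Out/z/t/Lo, Out/z/p/Hi, Out/z/p/Mid, Out/z/p/Lo, Out/x/t/Hi, Out/x/t/Mid, Out/x/t/Lo, Out/x/p/Hi, Out/x/p/Mid, Out/x/p/Lo, Out/w/t/Hi, Out/w/t/Mid, Out/w/t/Lo, Out/w/p/Hi, Out/w/p/Mid, Out/w/p/Lo.

24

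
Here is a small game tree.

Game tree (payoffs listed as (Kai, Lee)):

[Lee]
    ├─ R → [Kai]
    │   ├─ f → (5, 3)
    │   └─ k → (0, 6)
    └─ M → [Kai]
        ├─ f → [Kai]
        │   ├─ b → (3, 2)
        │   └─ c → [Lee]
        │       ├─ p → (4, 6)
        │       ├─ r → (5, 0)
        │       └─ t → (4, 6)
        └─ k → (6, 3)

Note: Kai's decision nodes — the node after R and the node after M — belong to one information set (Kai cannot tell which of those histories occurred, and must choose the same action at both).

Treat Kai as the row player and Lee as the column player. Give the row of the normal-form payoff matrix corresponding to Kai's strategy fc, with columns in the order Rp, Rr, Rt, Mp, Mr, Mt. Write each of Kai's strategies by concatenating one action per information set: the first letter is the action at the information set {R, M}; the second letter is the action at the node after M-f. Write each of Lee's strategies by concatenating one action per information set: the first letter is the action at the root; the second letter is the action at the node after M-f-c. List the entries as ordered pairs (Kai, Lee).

vs Rp: Lee plays R → Kai plays f at [R] → (5, 3)
vs Rr: Lee plays R → Kai plays f at [R] → (5, 3)
vs Rt: Lee plays R → Kai plays f at [R] → (5, 3)
vs Mp: Lee plays M → Kai plays f at [M] → Kai plays c at [M-f] → Lee plays p at [M-f-c] → (4, 6)
vs Mr: Lee plays M → Kai plays f at [M] → Kai plays c at [M-f] → Lee plays r at [M-f-c] → (5, 0)
vs Mt: Lee plays M → Kai plays f at [M] → Kai plays c at [M-f] → Lee plays t at [M-f-c] → (4, 6)

(5,3) (5,3) (5,3) (4,6) (5,0) (4,6)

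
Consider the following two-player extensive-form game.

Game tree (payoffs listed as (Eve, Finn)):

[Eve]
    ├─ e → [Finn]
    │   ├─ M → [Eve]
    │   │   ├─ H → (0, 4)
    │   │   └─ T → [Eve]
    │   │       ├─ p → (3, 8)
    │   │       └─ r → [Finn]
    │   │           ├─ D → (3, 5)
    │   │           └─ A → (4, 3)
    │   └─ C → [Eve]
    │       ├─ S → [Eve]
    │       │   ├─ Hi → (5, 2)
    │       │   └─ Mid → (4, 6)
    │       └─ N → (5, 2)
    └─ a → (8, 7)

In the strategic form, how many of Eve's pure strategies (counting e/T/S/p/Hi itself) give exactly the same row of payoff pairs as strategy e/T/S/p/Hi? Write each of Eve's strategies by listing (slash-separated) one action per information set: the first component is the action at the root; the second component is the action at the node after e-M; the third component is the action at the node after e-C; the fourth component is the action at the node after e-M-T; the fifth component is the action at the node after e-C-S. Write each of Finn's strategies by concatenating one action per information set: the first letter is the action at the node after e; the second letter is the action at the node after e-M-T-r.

Row for e/T/S/p/Hi (columns MD, MA, CD, CA): (3,8) (3,8) (5,2) (5,2).
Every one of Eve's information sets is on the play path for some reply by Finn when Eve follows e/T/S/p/Hi.
Even so, e/T/N/p/Hi, e/T/N/p/Mid happen to produce the same payoff in every column — so 3 strategies share this row.

3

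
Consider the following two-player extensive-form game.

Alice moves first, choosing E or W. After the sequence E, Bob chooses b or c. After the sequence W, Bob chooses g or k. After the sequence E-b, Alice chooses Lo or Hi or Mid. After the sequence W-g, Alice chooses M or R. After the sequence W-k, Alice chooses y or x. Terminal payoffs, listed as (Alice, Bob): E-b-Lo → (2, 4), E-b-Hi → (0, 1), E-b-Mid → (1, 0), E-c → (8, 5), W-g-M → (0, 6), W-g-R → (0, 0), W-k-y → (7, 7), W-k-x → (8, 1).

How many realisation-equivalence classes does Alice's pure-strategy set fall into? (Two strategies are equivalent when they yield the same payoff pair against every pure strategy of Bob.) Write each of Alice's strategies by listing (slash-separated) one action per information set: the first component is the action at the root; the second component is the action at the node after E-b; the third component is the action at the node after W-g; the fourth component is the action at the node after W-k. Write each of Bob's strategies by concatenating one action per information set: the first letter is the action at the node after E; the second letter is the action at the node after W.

7

Alice has 24 pure strategies: E/Lo/M/y, E/Lo/M/x, E/Lo/R/y, E/Lo/R/x, E/Hi/M/y, E/Hi/M/x, E/Hi/R/y, E/Hi/R/x, E/Mid/M/y, E/Mid/M/x, E/Mid/R/y, E/Mid/R/x, W/Lo/M/y, W/Lo/M/x, W/Lo/R/y, W/Lo/R/x, W/Hi/M/y, W/Hi/M/x, W/Hi/R/y, W/Hi/R/x, W/Mid/M/y, W/Mid/M/x, W/Mid/R/y, W/Mid/R/x. Columns: bg, bk, cg, ck.
{E/Lo/M/y, E/Lo/M/x, E/Lo/R/y, E/Lo/R/x} → row (2,4) (2,4) (8,5) (8,5)
{E/Hi/M/y, E/Hi/M/x, E/Hi/R/y, E/Hi/R/x} → row (0,1) (0,1) (8,5) (8,5)
{E/Mid/M/y, E/Mid/M/x, E/Mid/R/y, E/Mid/R/x} → row (1,0) (1,0) (8,5) (8,5)
{W/Lo/M/y, W/Hi/M/y, W/Mid/M/y} → row (0,6) (7,7) (0,6) (7,7)
{W/Lo/M/x, W/Hi/M/x, W/Mid/M/x} → row (0,6) (8,1) (0,6) (8,1)
{W/Lo/R/y, W/Hi/R/y, W/Mid/R/y} → row (0,0) (7,7) (0,0) (7,7)
{W/Lo/R/x, W/Hi/R/x, W/Mid/R/x} → row (0,0) (8,1) (0,0) (8,1)
That's 7 distinct rows out of 24 strategies.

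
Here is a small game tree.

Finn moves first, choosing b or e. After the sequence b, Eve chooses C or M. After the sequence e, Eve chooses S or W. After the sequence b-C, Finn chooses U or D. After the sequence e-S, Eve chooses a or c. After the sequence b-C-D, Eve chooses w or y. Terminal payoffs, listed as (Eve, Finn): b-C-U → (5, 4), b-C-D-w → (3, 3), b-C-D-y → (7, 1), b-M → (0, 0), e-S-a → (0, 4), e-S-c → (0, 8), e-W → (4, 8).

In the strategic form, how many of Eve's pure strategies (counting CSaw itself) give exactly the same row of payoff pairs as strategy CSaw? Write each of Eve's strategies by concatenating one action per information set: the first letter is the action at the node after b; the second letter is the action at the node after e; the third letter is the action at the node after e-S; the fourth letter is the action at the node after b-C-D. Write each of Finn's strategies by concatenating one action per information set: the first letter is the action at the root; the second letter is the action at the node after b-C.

1

Row for CSaw (columns bU, bD, eU, eD): (5,4) (3,3) (0,4) (0,4).
Every one of Eve's information sets is on the play path for some reply by Finn when Eve follows CSaw.
Changing the action at any of them therefore changes at least one column, so only CSaw itself gives this row.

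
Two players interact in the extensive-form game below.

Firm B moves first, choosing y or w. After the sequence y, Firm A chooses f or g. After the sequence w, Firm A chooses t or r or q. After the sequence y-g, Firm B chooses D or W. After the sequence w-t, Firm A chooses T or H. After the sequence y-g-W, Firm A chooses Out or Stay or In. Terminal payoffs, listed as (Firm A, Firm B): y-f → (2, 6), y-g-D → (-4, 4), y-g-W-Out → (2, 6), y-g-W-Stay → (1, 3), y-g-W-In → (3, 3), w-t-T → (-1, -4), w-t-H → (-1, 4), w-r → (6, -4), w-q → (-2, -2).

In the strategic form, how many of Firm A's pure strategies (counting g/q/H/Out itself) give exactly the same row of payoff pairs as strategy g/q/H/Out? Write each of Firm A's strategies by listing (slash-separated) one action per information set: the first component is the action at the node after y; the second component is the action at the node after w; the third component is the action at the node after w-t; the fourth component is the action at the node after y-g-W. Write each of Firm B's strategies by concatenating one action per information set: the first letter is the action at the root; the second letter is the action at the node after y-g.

Row for g/q/H/Out (columns yD, yW, wD, wW): (-4,4) (2,6) (-2,-2) (-2,-2).
Under g/q/H/Out, Firm A's choice at the node after w-t can never be reached regardless of what Firm B does, so varying those choices leaves every outcome unchanged.
Holding the reachable choices fixed and varying the unreachable one freely already gives 2 equivalent strategies.
No other strategy reproduces this row, so those 2 are the full class: g/q/T/Out, g/q/H/Out.

2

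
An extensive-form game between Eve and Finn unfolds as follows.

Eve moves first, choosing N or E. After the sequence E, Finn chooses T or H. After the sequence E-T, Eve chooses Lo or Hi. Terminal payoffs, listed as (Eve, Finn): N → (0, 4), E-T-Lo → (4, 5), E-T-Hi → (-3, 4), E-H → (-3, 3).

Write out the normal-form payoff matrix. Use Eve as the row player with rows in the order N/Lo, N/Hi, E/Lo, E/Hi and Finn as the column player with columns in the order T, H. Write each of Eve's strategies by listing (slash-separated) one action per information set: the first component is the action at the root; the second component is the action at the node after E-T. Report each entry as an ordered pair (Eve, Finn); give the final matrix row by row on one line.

N/Lo: (0,4) (0,4) | N/Hi: (0,4) (0,4) | E/Lo: (4,5) (-3,3) | E/Hi: (-3,4) (-3,3)

Row N/Lo: T→(0,4), H→(0,4)
Row N/Hi: T→(0,4), H→(0,4)
Row E/Lo: T→(4,5), H→(-3,3)
Row E/Hi: T→(-3,4), H→(-3,3)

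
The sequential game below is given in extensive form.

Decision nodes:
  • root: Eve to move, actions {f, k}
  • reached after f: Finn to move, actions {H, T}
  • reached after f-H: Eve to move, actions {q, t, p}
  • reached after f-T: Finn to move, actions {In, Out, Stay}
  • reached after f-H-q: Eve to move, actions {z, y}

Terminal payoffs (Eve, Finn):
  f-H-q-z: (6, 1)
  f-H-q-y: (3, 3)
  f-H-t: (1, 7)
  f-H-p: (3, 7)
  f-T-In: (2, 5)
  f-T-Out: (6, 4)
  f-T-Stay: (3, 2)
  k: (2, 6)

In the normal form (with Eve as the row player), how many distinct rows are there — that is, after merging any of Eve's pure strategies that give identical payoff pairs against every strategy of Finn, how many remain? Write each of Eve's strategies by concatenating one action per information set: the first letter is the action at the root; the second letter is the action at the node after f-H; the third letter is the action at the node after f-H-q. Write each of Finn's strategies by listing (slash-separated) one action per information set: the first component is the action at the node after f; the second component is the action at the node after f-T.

5

Eve has 12 pure strategies: fqz, fqy, ftz, fty, fpz, fpy, kqz, kqy, ktz, kty, kpz, kpy. Columns: H/In, H/Out, H/Stay, T/In, T/Out, T/Stay.
{fqz} → row (6,1) (6,1) (6,1) (2,5) (6,4) (3,2)
{fqy} → row (3,3) (3,3) (3,3) (2,5) (6,4) (3,2)
{ftz, fty} → row (1,7) (1,7) (1,7) (2,5) (6,4) (3,2)
{fpz, fpy} → row (3,7) (3,7) (3,7) (2,5) (6,4) (3,2)
{kqz, kqy, ktz, kty, kpz, kpy} → row (2,6) (2,6) (2,6) (2,6) (2,6) (2,6)
That's 5 distinct rows out of 12 strategies.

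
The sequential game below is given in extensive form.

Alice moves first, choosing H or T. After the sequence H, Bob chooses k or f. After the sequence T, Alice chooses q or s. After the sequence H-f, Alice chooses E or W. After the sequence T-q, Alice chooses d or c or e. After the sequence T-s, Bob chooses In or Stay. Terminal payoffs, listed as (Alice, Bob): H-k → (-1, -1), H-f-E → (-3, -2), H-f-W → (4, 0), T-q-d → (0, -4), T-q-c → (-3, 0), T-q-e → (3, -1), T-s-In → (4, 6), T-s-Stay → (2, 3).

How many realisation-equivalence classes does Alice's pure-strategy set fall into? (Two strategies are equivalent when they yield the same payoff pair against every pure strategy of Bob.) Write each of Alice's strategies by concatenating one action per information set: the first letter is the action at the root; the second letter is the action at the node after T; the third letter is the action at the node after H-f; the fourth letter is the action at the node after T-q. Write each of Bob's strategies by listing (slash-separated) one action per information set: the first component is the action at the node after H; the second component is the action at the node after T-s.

Alice has 24 pure strategies: HqEd, HqEc, HqEe, HqWd, HqWc, HqWe, HsEd, HsEc, HsEe, HsWd, HsWc, HsWe, TqEd, TqEc, TqEe, TqWd, TqWc, TqWe, TsEd, TsEc, TsEe, TsWd, TsWc, TsWe. Columns: k/In, k/Stay, f/In, f/Stay.
{HqEd, HqEc, HqEe, HsEd, HsEc, HsEe} → row (-1,-1) (-1,-1) (-3,-2) (-3,-2)
{HqWd, HqWc, HqWe, HsWd, HsWc, HsWe} → row (-1,-1) (-1,-1) (4,0) (4,0)
{TqEd, TqWd} → row (0,-4) (0,-4) (0,-4) (0,-4)
{TqEc, TqWc} → row (-3,0) (-3,0) (-3,0) (-3,0)
{TqEe, TqWe} → row (3,-1) (3,-1) (3,-1) (3,-1)
{TsEd, TsEc, TsEe, TsWd, TsWc, TsWe} → row (4,6) (2,3) (4,6) (2,3)
That's 6 distinct rows out of 24 strategies.

6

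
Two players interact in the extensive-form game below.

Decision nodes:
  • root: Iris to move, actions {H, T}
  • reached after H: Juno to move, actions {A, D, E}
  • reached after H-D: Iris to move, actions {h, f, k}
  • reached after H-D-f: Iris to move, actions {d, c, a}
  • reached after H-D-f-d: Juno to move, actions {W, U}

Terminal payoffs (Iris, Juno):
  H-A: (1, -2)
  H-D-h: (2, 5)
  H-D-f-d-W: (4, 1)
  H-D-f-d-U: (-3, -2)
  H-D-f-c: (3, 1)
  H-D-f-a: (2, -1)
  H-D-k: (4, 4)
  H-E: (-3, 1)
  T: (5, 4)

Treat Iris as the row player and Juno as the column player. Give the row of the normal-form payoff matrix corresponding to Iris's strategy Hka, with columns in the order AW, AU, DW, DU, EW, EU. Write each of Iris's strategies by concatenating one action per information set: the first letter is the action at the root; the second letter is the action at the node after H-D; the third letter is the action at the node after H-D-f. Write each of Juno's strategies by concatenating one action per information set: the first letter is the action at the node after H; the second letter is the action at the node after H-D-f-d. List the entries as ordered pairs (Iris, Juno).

(1,-2) (1,-2) (4,4) (4,4) (-3,1) (-3,1)

vs AW: Iris plays H → Juno plays A at [H] → (1, -2)
vs AU: Iris plays H → Juno plays A at [H] → (1, -2)
vs DW: Iris plays H → Juno plays D at [H] → Iris plays k at [H-D] → (4, 4)
vs DU: Iris plays H → Juno plays D at [H] → Iris plays k at [H-D] → (4, 4)
vs EW: Iris plays H → Juno plays E at [H] → (-3, 1)
vs EU: Iris plays H → Juno plays E at [H] → (-3, 1)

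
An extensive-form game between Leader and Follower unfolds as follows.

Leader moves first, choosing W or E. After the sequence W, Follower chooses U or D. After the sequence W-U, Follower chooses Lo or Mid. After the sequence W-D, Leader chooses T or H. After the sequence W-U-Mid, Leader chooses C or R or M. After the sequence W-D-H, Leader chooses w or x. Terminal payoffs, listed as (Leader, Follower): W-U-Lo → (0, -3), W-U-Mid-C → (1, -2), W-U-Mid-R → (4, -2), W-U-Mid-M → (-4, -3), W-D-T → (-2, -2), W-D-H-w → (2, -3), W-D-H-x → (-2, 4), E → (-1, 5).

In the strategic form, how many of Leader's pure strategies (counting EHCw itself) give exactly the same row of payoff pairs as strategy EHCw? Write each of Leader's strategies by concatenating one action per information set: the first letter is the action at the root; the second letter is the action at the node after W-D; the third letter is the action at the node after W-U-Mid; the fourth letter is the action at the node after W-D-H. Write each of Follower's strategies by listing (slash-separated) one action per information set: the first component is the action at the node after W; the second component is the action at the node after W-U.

12

Row for EHCw (columns U/Lo, U/Mid, D/Lo, D/Mid): (-1,5) (-1,5) (-1,5) (-1,5).
Under EHCw, Leader's choice at the node after W-D and at the node after W-U-Mid and at the node after W-D-H can never be reached regardless of what Follower does, so varying those choices leaves every outcome unchanged.
Holding the reachable choices fixed and varying the unreachable ones freely already gives 2 × 3 × 2 = 12 equivalent strategies.
No other strategy reproduces this row, so those 12 are the full class: ETCw, ETCx, ETRw, ETRx, ETMw, ETMx, EHCw, EHCx, EHRw, EHRx, EHMw, EHMx.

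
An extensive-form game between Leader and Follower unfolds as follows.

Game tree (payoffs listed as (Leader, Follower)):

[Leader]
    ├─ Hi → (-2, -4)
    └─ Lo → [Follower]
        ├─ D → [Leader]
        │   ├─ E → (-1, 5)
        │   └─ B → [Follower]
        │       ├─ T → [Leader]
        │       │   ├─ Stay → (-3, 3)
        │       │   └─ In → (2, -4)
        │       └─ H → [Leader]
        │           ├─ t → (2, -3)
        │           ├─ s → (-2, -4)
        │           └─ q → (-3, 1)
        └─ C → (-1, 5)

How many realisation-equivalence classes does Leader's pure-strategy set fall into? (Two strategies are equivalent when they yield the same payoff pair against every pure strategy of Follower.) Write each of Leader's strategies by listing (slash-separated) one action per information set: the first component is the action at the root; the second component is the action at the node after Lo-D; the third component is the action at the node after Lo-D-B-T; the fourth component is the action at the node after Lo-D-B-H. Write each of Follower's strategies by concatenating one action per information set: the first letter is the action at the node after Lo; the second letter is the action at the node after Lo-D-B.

8

Leader has 24 pure strategies: Hi/E/Stay/t, Hi/E/Stay/s, Hi/E/Stay/q, Hi/E/In/t, Hi/E/In/s, Hi/E/In/q, Hi/B/Stay/t, Hi/B/Stay/s, Hi/B/Stay/q, Hi/B/In/t, Hi/B/In/s, Hi/B/In/q, Lo/E/Stay/t, Lo/E/Stay/s, Lo/E/Stay/q, Lo/E/In/t, Lo/E/In/s, Lo/E/In/q, Lo/B/Stay/t, Lo/B/Stay/s, Lo/B/Stay/q, Lo/B/In/t, Lo/B/In/s, Lo/B/In/q. Columns: DT, DH, CT, CH.
{Hi/E/Stay/t, Hi/E/Stay/s, Hi/E/Stay/q, Hi/E/In/t, Hi/E/In/s, Hi/E/In/q, Hi/B/Stay/t, Hi/B/Stay/s, Hi/B/Stay/q, Hi/B/In/t, Hi/B/In/s, Hi/B/In/q} → row (-2,-4) (-2,-4) (-2,-4) (-2,-4)
{Lo/E/Stay/t, Lo/E/Stay/s, Lo/E/Stay/q, Lo/E/In/t, Lo/E/In/s, Lo/E/In/q} → row (-1,5) (-1,5) (-1,5) (-1,5)
{Lo/B/Stay/t} → row (-3,3) (2,-3) (-1,5) (-1,5)
{Lo/B/Stay/s} → row (-3,3) (-2,-4) (-1,5) (-1,5)
{Lo/B/Stay/q} → row (-3,3) (-3,1) (-1,5) (-1,5)
{Lo/B/In/t} → row (2,-4) (2,-3) (-1,5) (-1,5)
{Lo/B/In/s} → row (2,-4) (-2,-4) (-1,5) (-1,5)
{Lo/B/In/q} → row (2,-4) (-3,1) (-1,5) (-1,5)
That's 8 distinct rows out of 24 strategies.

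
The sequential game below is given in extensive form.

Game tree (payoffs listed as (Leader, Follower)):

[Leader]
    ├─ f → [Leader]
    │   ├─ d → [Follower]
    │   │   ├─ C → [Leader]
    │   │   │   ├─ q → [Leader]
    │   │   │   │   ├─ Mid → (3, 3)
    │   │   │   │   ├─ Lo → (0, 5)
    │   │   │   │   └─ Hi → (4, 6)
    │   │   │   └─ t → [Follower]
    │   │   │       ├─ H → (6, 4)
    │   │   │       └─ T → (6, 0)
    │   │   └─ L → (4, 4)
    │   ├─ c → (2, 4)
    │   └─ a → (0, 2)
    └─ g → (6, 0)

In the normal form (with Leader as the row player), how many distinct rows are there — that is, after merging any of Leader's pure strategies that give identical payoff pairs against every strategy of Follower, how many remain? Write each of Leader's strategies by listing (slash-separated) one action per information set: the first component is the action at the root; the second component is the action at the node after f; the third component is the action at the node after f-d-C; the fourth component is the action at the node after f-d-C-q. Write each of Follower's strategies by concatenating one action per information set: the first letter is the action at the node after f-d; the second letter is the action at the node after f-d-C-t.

Leader has 36 pure strategies: f/d/q/Mid, f/d/q/Lo, f/d/q/Hi, f/d/t/Mid, f/d/t/Lo, f/d/t/Hi, f/c/q/Mid, f/c/q/Lo, f/c/q/Hi, f/c/t/Mid, f/c/t/Lo, f/c/t/Hi, f/a/q/Mid, f/a/q/Lo, f/a/q/Hi, f/a/t/Mid, f/a/t/Lo, f/a/t/Hi, g/d/q/Mid, g/d/q/Lo, g/d/q/Hi, g/d/t/Mid, g/d/t/Lo, g/d/t/Hi, g/c/q/Mid, g/c/q/Lo, g/c/q/Hi, g/c/t/Mid, g/c/t/Lo, g/c/t/Hi, g/a/q/Mid, g/a/q/Lo, g/a/q/Hi, g/a/t/Mid, g/a/t/Lo, g/a/t/Hi. Columns: CH, CT, LH, LT.
{f/d/q/Mid} → row (3,3) (3,3) (4,4) (4,4)
{f/d/q/Lo} → row (0,5) (0,5) (4,4) (4,4)
{f/d/q/Hi} → row (4,6) (4,6) (4,4) (4,4)
{f/d/t/Mid, f/d/t/Lo, f/d/t/Hi} → row (6,4) (6,0) (4,4) (4,4)
{f/c/q/Mid, f/c/q/Lo, f/c/q/Hi, f/c/t/Mid, f/c/t/Lo, f/c/t/Hi} → row (2,4) (2,4) (2,4) (2,4)
{f/a/q/Mid, f/a/q/Lo, f/a/q/Hi, f/a/t/Mid, f/a/t/Lo, f/a/t/Hi} → row (0,2) (0,2) (0,2) (0,2)
{g/d/q/Mid, g/d/q/Lo, g/d/q/Hi, g/d/t/Mid, g/d/t/Lo, g/d/t/Hi, g/c/q/Mid, g/c/q/Lo, g/c/q/Hi, g/c/t/Mid, g/c/t/Lo, g/c/t/Hi, g/a/q/Mid, g/a/q/Lo, g/a/q/Hi, g/a/t/Mid, g/a/t/Lo, g/a/t/Hi} → row (6,0) (6,0) (6,0) (6,0)
That's 7 distinct rows out of 36 strategies.

7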